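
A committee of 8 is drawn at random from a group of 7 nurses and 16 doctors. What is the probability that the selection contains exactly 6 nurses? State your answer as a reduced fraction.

140/81719

Total number of selections: C(23,8) = 490314.
Selections with exactly 6 nurses: choose 6 of the 7 nurses and 2 of the 16 doctors, C(7,6)·C(16,2) = 7·120 = 840.
Probability = 840/490314 = 140/81719.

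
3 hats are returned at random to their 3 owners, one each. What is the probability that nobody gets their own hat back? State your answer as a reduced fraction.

There are 3! = 6 assignments.
By inclusion-exclusion, assignments with no fixed points: C(3,0)·3! − C(3,1)·2! + C(3,2)·1! − C(3,3)·0! = 2.
Probability = 2/6 = 1/3.

1/3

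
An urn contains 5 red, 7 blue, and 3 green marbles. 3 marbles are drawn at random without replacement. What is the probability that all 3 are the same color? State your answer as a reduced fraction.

46/455

There are C(15,3) = 455 ways to draw 3 marbles.
All same color: C(5,3) + C(7,3) + C(3,3) = 10 + 35 + 1 = 46.
Probability = 46/455.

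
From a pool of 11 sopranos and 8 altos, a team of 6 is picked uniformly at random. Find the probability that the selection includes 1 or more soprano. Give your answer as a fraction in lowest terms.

There are C(19,6) = 27132 ways to choose the 6.
The complement is all 6 are altos: C(8,6) = 28.
Probability = 1 − 28/27132 = 27104/27132 = 968/969.

968/969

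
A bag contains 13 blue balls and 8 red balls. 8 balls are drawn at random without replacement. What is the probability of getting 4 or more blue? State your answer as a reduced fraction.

5291/5814

Total selections: C(21,8) = 203490.
Favorable selections (4 or more blue): C(13,4)·C(8,4) + C(13,5)·C(8,3) + C(13,6)·C(8,2) + C(13,7)·C(8,1) + C(13,8)·C(8,0) = 50050 + 72072 + 48048 + 13728 + 1287 = 185185.
Probability = 185185/203490 = 5291/5814.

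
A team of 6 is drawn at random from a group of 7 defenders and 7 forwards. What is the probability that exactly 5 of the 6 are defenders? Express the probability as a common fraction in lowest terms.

There are C(14,6) = 3003 ways to choose 6 from 14.
Selections with exactly 5 defenders: choose 5 of the 7 defenders and 1 of the 7 forwards, C(7,5)·C(7,1) = 21·7 = 147.
Probability = 147/3003 = 7/143.

7/143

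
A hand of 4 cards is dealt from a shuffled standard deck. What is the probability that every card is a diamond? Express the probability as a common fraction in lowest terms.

There are C(52,4) = 270725 possible 4-card hands.
Hands that are all diamonds: C(13,4) = 715.
Probability = 715/270725 = 11/4165.

11/4165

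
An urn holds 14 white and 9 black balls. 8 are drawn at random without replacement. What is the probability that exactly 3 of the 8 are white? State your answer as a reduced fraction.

7644/81719

Total number of selections: C(23,8) = 490314.
Selections with exactly 3 white: choose 3 of the 14 white and 5 of the 9 black, C(14,3)·C(9,5) = 364·126 = 45864.
Probability = 45864/490314 = 7644/81719.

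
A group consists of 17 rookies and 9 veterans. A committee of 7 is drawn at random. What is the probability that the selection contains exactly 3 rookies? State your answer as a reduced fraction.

2142/16445

There are C(26,7) = 657800 ways to choose 7 from 26.
Selections with exactly 3 rookies: choose 3 of the 17 rookies and 4 of the 9 veterans, C(17,3)·C(9,4) = 680·126 = 85680.
Probability = 85680/657800 = 2142/16445.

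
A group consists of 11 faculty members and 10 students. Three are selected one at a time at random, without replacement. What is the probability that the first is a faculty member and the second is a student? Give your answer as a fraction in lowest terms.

11/42

Multiply the conditional probabilities at each draw: 11/21 · 10/20 = 110/420 = 11/42.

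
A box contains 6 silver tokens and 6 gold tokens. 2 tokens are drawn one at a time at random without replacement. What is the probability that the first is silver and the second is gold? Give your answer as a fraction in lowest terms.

3/11

Multiply the conditional probabilities at each draw: 6/12 · 6/11 = 36/132 = 3/11.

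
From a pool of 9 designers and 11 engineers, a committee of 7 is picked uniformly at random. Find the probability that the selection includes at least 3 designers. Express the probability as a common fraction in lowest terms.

There are C(20,7) = 77520 ways to choose the 7.
Count the complement (fewer than 3 designers): C(9,0)·C(11,7) + C(9,1)·C(11,6) + C(9,2)·C(11,5) = 330 + 4158 + 16632 = 21120.
Probability = 1 − 21120/77520 = 56400/77520 = 235/323.

235/323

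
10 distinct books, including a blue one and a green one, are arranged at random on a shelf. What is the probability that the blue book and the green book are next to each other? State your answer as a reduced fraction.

There are 10! = 3628800 arrangements.
Treat the blue book and the green book as a block: 9! arrangements of the blocks × 2 orders within the block = 2·362880 = 725760.
Probability = 725760/3628800 = 1/5.

1/5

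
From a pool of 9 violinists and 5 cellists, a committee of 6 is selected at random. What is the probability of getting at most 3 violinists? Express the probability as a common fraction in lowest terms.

49/143

There are C(14,6) = 3003 ways to choose the 6.
Favorable selections (at most 3 violinists): C(9,1)·C(5,5) + C(9,2)·C(5,4) + C(9,3)·C(5,3) = 9 + 180 + 840 = 1029.
Probability = 1029/3003 = 49/143.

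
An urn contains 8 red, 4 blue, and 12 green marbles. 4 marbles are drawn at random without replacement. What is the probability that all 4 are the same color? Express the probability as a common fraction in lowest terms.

There are C(24,4) = 10626 ways to draw 4 marbles.
All same color: C(8,4) + C(4,4) + C(12,4) = 70 + 1 + 495 = 566.
Probability = 566/10626 = 283/5313.

283/5313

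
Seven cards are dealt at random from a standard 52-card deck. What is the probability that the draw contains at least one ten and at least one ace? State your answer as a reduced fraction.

3105873/16723070

There are C(52,7) = 133784560 possible draws.
By inclusion-exclusion on the complements, draws missing all tens or all aces: C(48,7) + C(48,7) − C(44,7) = 73629072 + 73629072 − 38320568 = 108937576.
So draws with at least one of each: 133784560 − 108937576 = 24846984, probability 24846984/133784560 = 3105873/16723070.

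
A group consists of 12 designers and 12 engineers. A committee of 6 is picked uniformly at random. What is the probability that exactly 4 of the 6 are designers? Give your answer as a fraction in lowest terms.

1485/6118

The sample space is all 6-subsets of the 24: C(24,6) = 134596.
Selections with exactly 4 designers: choose 4 of the 12 designers and 2 of the 12 engineers, C(12,4)·C(12,2) = 495·66 = 32670.
Probability = 32670/134596 = 1485/6118.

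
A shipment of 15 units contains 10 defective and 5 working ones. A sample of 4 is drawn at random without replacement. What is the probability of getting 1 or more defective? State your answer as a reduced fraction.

272/273

There are C(15,4) = 1365 ways to choose the 4.
Favorable selections (1 or more defective): C(10,1)·C(5,3) + C(10,2)·C(5,2) + C(10,3)·C(5,1) + C(10,4)·C(5,0) = 100 + 450 + 600 + 210 = 1360.
Probability = 1360/1365 = 272/273.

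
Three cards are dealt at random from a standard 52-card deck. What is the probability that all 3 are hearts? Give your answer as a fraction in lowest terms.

11/850

There are C(52,3) = 22100 possible 3-card hands.
Hands that are all hearts: C(13,3) = 286.
Probability = 286/22100 = 11/850.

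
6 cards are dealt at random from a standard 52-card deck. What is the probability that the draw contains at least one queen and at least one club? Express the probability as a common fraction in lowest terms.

There are C(52,6) = 20358520 possible draws.
By inclusion-exclusion on the complements, draws missing all queens or all clubs: C(48,6) + C(39,6) − C(36,6) = 12271512 + 3262623 − 1947792 = 13586343.
So draws with at least one of each: 20358520 − 13586343 = 6772177, probability 6772177/20358520.

6772177/20358520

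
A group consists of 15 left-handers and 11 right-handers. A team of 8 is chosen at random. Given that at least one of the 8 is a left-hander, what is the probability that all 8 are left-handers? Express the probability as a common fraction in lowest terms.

117/28402

Work in counts. Selections with at least one left-hander: C(26,8) − C(11,8) = 1562275 − 165 = 1562110.
Of those, selections where all 8 are left-handers: C(15,8) = 6435.
Conditional probability = 6435/1562110 = 117/28402.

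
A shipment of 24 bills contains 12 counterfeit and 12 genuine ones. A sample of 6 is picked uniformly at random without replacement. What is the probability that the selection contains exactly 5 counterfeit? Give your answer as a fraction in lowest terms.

Total number of selections: C(24,6) = 134596.
Selections with exactly 5 counterfeit: choose 5 of the 12 counterfeit and 1 of the 12 genuine, C(12,5)·C(12,1) = 792·12 = 9504.
Probability = 9504/134596 = 216/3059.

216/3059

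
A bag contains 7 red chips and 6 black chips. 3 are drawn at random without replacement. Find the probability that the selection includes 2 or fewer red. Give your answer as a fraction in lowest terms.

Total selections: C(13,3) = 286.
Favorable selections (2 or fewer red): C(7,0)·C(6,3) + C(7,1)·C(6,2) + C(7,2)·C(6,1) = 20 + 105 + 126 = 251.
Probability = 251/286.

251/286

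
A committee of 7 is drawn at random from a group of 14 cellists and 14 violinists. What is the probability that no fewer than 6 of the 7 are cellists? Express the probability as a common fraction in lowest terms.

53/1380

Total selections: C(28,7) = 1184040.
Favorable selections (no fewer than 6 cellists): C(14,6)·C(14,1) + C(14,7)·C(14,0) = 42042 + 3432 = 45474.
Probability = 45474/1184040 = 53/1380.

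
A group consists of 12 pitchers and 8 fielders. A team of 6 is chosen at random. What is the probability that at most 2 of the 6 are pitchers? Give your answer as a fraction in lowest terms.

Total selections: C(20,6) = 38760.
Favorable selections (at most 2 pitchers): C(12,0)·C(8,6) + C(12,1)·C(8,5) + C(12,2)·C(8,4) = 28 + 672 + 4620 = 5320.
Probability = 5320/38760 = 7/51.

7/51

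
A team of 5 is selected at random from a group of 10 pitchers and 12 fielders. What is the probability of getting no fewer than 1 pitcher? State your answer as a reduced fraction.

Total selections: C(22,5) = 26334.
Favorable selections (no fewer than 1 pitcher): C(10,1)·C(12,4) + C(10,2)·C(12,3) + C(10,3)·C(12,2) + C(10,4)·C(12,1) + C(10,5)·C(12,0) = 4950 + 9900 + 7920 + 2520 + 252 = 25542.
Probability = 25542/26334 = 129/133.

129/133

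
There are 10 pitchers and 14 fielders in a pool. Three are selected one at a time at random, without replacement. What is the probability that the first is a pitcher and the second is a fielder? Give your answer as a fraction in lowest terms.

Multiply the conditional probabilities at each draw: 10/24 · 14/23 = 140/552 = 35/138.

35/138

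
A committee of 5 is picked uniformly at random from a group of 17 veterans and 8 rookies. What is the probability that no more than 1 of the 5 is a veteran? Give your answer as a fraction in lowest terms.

There are C(25,5) = 53130 ways to choose the 5.
Favorable selections (no more than 1 veteran): C(17,0)·C(8,5) + C(17,1)·C(8,4) = 56 + 1190 = 1246.
Probability = 1246/53130 = 89/3795.

89/3795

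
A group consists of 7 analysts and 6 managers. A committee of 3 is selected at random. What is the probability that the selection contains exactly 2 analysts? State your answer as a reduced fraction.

The sample space is all 3-subsets of the 13: C(13,3) = 286.
Selections with exactly 2 analysts: choose 2 of the 7 analysts and 1 of the 6 managers, C(7,2)·C(6,1) = 21·6 = 126.
Probability = 126/286 = 63/143.

63/143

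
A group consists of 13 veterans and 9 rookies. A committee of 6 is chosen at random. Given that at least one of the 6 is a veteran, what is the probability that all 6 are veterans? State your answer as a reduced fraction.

44/1911

Work in counts. Selections with at least one veteran: C(22,6) − C(9,6) = 74613 − 84 = 74529.
Of those, selections where all 6 are veterans: C(13,6) = 1716.
Conditional probability = 1716/74529 = 44/1911.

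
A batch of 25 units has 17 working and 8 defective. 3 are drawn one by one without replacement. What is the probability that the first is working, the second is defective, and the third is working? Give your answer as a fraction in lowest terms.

272/1725

Multiply the conditional probabilities at each draw: 17/25 · 8/24 · 16/23 = 2176/13800 = 272/1725.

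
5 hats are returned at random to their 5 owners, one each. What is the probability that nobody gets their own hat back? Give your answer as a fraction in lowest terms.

There are 5! = 120 assignments.
By inclusion-exclusion, assignments with no fixed points: C(5,0)·5! − C(5,1)·4! + C(5,2)·3! − C(5,3)·2! + C(5,4)·1! − C(5,5)·0! = 44.
Probability = 44/120 = 11/30.

11/30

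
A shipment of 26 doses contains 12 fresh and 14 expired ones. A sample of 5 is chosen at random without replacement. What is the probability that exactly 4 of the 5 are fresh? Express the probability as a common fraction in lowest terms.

The sample space is all 5-subsets of the 26: C(26,5) = 65780.
Selections with exactly 4 fresh: choose 4 of the 12 fresh and 1 of the 14 expired, C(12,4)·C(14,1) = 495·14 = 6930.
Probability = 6930/65780 = 63/598.

63/598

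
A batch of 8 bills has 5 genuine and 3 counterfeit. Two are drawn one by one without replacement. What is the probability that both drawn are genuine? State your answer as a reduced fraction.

Multiply the conditional probabilities at each draw: 5/8 · 4/7 = 20/56 = 5/14.

5/14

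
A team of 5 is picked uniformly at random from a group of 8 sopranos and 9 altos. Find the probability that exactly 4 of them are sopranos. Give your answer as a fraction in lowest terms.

There are C(17,5) = 6188 ways to choose 5 from 17.
Selections with exactly 4 sopranos: choose 4 of the 8 sopranos and 1 of the 9 altos, C(8,4)·C(9,1) = 70·9 = 630.
Probability = 630/6188 = 45/442.

45/442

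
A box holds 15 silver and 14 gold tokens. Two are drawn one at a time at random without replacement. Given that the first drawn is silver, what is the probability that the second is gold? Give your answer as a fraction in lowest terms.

After removing one silver, 28 remain: 14 silver and 14 gold.
So the probability the next is gold is 14/28 = 1/2.

1/2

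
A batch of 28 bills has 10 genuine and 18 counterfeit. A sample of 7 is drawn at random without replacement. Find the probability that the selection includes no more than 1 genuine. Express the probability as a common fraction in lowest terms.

697/3795

Total selections: C(28,7) = 1184040.
Favorable selections (no more than 1 genuine): C(10,0)·C(18,7) + C(10,1)·C(18,6) = 31824 + 185640 = 217464.
Probability = 217464/1184040 = 697/3795.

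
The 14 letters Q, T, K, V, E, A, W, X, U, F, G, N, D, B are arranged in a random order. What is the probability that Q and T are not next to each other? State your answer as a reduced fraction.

There are 14! = 87178291200 arrangements.
Arrangements with Q and T adjacent: 2·13! = 12454041600.
So not adjacent: 87178291200 − 12454041600 = 74724249600, probability 74724249600/87178291200 = 6/7.

6/7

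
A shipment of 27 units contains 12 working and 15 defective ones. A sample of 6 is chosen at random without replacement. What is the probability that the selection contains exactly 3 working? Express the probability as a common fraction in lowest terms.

70/207

The sample space is all 6-subsets of the 27: C(27,6) = 296010.
Selections with exactly 3 working: choose 3 of the 12 working and 3 of the 15 defective, C(12,3)·C(15,3) = 220·455 = 100100.
Probability = 100100/296010 = 70/207.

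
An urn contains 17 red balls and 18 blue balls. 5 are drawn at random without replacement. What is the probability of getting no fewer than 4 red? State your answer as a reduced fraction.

103/682

There are C(35,5) = 324632 ways to choose the 5.
Favorable selections (no fewer than 4 red): C(17,4)·C(18,1) + C(17,5)·C(18,0) = 42840 + 6188 = 49028.
Probability = 49028/324632 = 103/682.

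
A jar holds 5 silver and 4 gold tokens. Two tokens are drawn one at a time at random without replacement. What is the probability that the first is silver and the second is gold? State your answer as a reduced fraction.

Multiply the conditional probabilities at each draw: 5/9 · 4/8 = 20/72 = 5/18.

5/18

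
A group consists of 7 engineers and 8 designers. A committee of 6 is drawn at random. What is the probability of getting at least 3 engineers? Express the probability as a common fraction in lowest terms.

89/143

Total selections: C(15,6) = 5005.
Count the complement (fewer than 3 engineers): C(7,0)·C(8,6) + C(7,1)·C(8,5) + C(7,2)·C(8,4) = 28 + 392 + 1470 = 1890.
Probability = 1 − 1890/5005 = 3115/5005 = 89/143.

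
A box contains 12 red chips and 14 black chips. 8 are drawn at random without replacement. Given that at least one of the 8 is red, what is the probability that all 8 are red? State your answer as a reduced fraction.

45/141752

Work in counts. Selections with at least one red: C(26,8) − C(14,8) = 1562275 − 3003 = 1559272.
Of those, selections where all 8 are red: C(12,8) = 495.
Conditional probability = 495/1559272 = 45/141752.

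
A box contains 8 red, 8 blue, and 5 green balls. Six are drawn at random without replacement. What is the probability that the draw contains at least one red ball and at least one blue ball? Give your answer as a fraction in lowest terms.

There are C(21,6) = 54264 possible draws.
By inclusion-exclusion on the complements, draws missing all red or all blue: C(13,6) + C(13,6) − C(5,6) = 1716 + 1716 − 0 = 3432.
So draws with at least one of each: 54264 − 3432 = 50832, probability 50832/54264 = 2118/2261.

2118/2261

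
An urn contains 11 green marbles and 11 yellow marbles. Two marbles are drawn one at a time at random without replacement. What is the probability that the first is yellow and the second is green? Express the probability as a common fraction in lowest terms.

Multiply the conditional probabilities at each draw: 11/22 · 11/21 = 121/462 = 11/42.

11/42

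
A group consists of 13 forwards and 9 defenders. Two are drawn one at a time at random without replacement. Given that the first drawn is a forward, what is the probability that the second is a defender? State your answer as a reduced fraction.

After removing one forward, 21 remain: 12 forwards and 9 defenders.
So the probability the next is a defender is 9/21 = 3/7.

3/7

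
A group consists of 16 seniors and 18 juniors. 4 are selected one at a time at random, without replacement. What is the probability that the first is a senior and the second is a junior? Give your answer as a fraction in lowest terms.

48/187

Multiply the conditional probabilities at each draw: 16/34 · 18/33 = 288/1122 = 48/187.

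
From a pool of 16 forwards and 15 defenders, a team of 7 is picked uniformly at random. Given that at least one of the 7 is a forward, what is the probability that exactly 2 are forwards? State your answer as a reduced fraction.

154/1121

Work in counts. Selections with at least one forward: C(31,7) − C(15,7) = 2629575 − 6435 = 2623140.
Of those, selections where exactly 2 are forwards: C(16,2)·C(15,5) = 120·3003 = 360360.
Conditional probability = 360360/2623140 = 154/1121.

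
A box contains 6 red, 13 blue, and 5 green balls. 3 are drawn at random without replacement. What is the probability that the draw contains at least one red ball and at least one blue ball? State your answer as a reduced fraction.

There are C(24,3) = 2024 possible draws.
By inclusion-exclusion on the complements, draws missing all red or all blue: C(18,3) + C(11,3) − C(5,3) = 816 + 165 − 10 = 971.
So draws with at least one of each: 2024 − 971 = 1053, probability 1053/2024.

1053/2024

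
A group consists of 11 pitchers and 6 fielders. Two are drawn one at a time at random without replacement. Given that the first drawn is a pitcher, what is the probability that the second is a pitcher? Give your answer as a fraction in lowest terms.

After removing one pitcher, 16 remain: 10 pitchers and 6 fielders.
So the probability the next is a pitcher is 10/16 = 5/8.

5/8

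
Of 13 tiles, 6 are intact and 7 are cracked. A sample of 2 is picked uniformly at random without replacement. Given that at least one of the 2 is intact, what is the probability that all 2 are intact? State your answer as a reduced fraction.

5/19

Work in counts. Selections with at least one intact: C(13,2) − C(7,2) = 78 − 21 = 57.
Of those, selections where all 2 are intact: C(6,2) = 15.
Conditional probability = 15/57 = 5/19.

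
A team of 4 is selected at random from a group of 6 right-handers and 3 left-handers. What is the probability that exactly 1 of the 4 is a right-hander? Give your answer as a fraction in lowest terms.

1/21

The sample space is all 4-subsets of the 9: C(9,4) = 126.
Selections with exactly 1 right-hander: choose 1 of the 6 right-handers and 3 of the 3 left-handers, C(6,1)·C(3,3) = 6·1 = 6.
Probability = 6/126 = 1/21.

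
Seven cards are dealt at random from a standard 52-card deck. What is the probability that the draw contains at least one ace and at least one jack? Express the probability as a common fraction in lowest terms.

There are C(52,7) = 133784560 possible draws.
By inclusion-exclusion on the complements, draws missing all aces or all jacks: C(48,7) + C(48,7) − C(44,7) = 73629072 + 73629072 − 38320568 = 108937576.
So draws with at least one of each: 133784560 − 108937576 = 24846984, probability 24846984/133784560 = 3105873/16723070.

3105873/16723070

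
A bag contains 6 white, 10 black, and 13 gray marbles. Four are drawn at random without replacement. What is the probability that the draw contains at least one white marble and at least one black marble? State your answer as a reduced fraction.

There are C(29,4) = 23751 possible draws.
By inclusion-exclusion on the complements, draws missing all white or all black: C(23,4) + C(19,4) − C(13,4) = 8855 + 3876 − 715 = 12016.
So draws with at least one of each: 23751 − 12016 = 11735, probability 11735/23751.

11735/23751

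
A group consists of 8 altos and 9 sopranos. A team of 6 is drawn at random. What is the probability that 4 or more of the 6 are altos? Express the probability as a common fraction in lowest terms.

There are C(17,6) = 12376 ways to choose the 6.
Favorable selections (4 or more altos): C(8,4)·C(9,2) + C(8,5)·C(9,1) + C(8,6)·C(9,0) = 2520 + 504 + 28 = 3052.
Probability = 3052/12376 = 109/442.

109/442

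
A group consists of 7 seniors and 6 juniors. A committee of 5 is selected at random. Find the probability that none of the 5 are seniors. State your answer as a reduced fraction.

There are C(13,5) = 1287 possible selections.
Selections with no seniors (all juniors): C(6,5) = 6.
Probability = 6/1287 = 2/429.

2/429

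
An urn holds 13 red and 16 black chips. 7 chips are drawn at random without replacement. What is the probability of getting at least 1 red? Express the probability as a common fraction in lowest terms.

5959/6003

There are C(29,7) = 1560780 ways to choose the 7.
Favorable selections (at least 1 red): C(13,1)·C(16,6) + C(13,2)·C(16,5) + C(13,3)·C(16,4) + C(13,4)·C(16,3) + C(13,5)·C(16,2) + C(13,6)·C(16,1) + C(13,7)·C(16,0) = 104104 + 340704 + 520520 + 400400 + 154440 + 27456 + 1716 = 1549340.
Probability = 1549340/1560780 = 5959/6003.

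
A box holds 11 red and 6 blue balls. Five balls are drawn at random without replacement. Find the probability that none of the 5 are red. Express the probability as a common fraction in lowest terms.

3/3094

There are C(17,5) = 6188 possible selections.
Selections with no red (all blue): C(6,5) = 6.
Probability = 6/6188 = 3/3094.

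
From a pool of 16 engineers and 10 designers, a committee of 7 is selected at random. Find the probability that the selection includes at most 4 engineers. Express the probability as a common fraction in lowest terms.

Total selections: C(26,7) = 657800.
Count the complement (more than 4 engineers): C(16,5)·C(10,2) + C(16,6)·C(10,1) + C(16,7)·C(10,0) = 196560 + 80080 + 11440 = 288080.
Probability = 1 − 288080/657800 = 369720/657800 = 711/1265.

711/1265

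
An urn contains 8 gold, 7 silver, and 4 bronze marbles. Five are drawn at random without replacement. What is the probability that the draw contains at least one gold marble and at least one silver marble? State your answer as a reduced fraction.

There are C(19,5) = 11628 possible draws.
By inclusion-exclusion on the complements, draws missing all gold or all silver: C(11,5) + C(12,5) − C(4,5) = 462 + 792 − 0 = 1254.
So draws with at least one of each: 11628 − 1254 = 10374, probability 10374/11628 = 91/102.

91/102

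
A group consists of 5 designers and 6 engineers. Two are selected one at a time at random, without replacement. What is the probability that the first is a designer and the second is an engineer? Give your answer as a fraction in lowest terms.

3/11

Multiply the conditional probabilities at each draw: 5/11 · 6/10 = 30/110 = 3/11.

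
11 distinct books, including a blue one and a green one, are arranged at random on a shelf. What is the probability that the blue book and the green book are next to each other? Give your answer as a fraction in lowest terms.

There are 11! = 39916800 arrangements.
Treat the blue book and the green book as a block: 10! arrangements of the blocks × 2 orders within the block = 2·3628800 = 7257600.
Probability = 7257600/39916800 = 2/11.

2/11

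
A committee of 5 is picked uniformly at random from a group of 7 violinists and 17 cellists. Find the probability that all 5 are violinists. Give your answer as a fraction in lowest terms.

There are C(24,5) = 42504 possible selections.
Selections with all violinists: C(7,5) = 21.
Probability = 21/42504 = 1/2024.

1/2024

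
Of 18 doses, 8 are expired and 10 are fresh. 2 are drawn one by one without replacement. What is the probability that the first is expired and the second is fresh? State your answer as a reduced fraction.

Multiply the conditional probabilities at each draw: 8/18 · 10/17 = 80/306 = 40/153.

40/153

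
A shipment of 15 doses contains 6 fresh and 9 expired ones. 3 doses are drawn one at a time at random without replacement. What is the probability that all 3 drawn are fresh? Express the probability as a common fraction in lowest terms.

4/91

Multiply the conditional probabilities at each draw: 6/15 · 5/14 · 4/13 = 120/2730 = 4/91.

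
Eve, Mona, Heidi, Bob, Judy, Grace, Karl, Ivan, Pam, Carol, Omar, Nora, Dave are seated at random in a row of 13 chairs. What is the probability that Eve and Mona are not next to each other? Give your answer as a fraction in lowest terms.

11/13

There are 13! = 6227020800 arrangements.
Arrangements with Eve and Mona adjacent: 2·12! = 958003200.
So not adjacent: 6227020800 − 958003200 = 5269017600, probability 5269017600/6227020800 = 11/13.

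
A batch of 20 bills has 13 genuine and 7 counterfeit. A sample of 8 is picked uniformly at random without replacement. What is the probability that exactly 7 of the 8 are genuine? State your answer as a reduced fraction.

154/1615

Total number of selections: C(20,8) = 125970.
Selections with exactly 7 genuine: choose 7 of the 13 genuine and 1 of the 7 counterfeit, C(13,7)·C(7,1) = 1716·7 = 12012.
Probability = 12012/125970 = 154/1615.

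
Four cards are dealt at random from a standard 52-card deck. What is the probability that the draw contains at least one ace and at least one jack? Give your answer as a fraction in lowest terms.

There are C(52,4) = 270725 possible draws.
By inclusion-exclusion on the complements, draws missing all aces or all jacks: C(48,4) + C(48,4) − C(44,4) = 194580 + 194580 − 135751 = 253409.
So draws with at least one of each: 270725 − 253409 = 17316, probability 17316/270725 = 1332/20825.

1332/20825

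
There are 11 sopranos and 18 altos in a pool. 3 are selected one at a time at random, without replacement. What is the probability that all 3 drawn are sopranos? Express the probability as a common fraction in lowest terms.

55/1218

Multiply the conditional probabilities at each draw: 11/29 · 10/28 · 9/27 = 990/21924 = 55/1218.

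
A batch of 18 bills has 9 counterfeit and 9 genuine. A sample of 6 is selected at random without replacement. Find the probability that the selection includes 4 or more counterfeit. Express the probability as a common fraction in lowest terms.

137/442

There are C(18,6) = 18564 ways to choose the 6.
Favorable selections (4 or more counterfeit): C(9,4)·C(9,2) + C(9,5)·C(9,1) + C(9,6)·C(9,0) = 4536 + 1134 + 84 = 5754.
Probability = 5754/18564 = 137/442.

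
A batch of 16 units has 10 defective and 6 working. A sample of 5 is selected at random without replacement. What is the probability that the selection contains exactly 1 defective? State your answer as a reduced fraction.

The sample space is all 5-subsets of the 16: C(16,5) = 4368.
Selections with exactly 1 defective: choose 1 of the 10 defective and 4 of the 6 working, C(10,1)·C(6,4) = 10·15 = 150.
Probability = 150/4368 = 25/728.

25/728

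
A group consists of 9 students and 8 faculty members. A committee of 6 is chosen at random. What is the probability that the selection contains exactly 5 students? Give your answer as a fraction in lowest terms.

There are C(17,6) = 12376 ways to choose 6 from 17.
Selections with exactly 5 students: choose 5 of the 9 students and 1 of the 8 faculty members, C(9,5)·C(8,1) = 126·8 = 1008.
Probability = 1008/12376 = 18/221.

18/221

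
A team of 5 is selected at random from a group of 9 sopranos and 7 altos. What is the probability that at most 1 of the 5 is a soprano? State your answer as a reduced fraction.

1/13

There are C(16,5) = 4368 ways to choose the 5.
Favorable selections (at most 1 soprano): C(9,0)·C(7,5) + C(9,1)·C(7,4) = 21 + 315 = 336.
Probability = 336/4368 = 1/13.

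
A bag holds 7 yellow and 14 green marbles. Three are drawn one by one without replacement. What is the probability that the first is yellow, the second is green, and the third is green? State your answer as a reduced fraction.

Multiply the conditional probabilities at each draw: 7/21 · 14/20 · 13/19 = 1274/7980 = 91/570.

91/570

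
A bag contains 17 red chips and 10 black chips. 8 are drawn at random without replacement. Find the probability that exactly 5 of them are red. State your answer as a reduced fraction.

The sample space is all 8-subsets of the 27: C(27,8) = 2220075.
Selections with exactly 5 red: choose 5 of the 17 red and 3 of the 10 black, C(17,5)·C(10,3) = 6188·120 = 742560.
Probability = 742560/2220075 = 3808/11385.

3808/11385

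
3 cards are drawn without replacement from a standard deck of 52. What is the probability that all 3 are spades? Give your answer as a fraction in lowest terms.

11/850

There are C(52,3) = 22100 possible 3-card hands.
Hands that are all spades: C(13,3) = 286.
Probability = 286/22100 = 11/850.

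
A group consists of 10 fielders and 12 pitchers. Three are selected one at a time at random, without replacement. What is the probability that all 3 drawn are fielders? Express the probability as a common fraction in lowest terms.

Multiply the conditional probabilities at each draw: 10/22 · 9/21 · 8/20 = 720/9240 = 6/77.

6/77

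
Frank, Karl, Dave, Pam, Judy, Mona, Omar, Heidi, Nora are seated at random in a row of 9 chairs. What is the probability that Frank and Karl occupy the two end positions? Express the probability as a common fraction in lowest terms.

There are 9! = 362880 arrangements.
Place Frank and Karl at the ends in 2 ways, arrange the remaining 7 in 7! = 5040 ways: 2·5040 = 10080.
Probability = 10080/362880 = 1/36.

1/36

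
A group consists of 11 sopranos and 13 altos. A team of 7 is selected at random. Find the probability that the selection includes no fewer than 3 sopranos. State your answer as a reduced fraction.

2573/3496

There are C(24,7) = 346104 ways to choose the 7.
Count the complement (fewer than 3 sopranos): C(11,0)·C(13,7) + C(11,1)·C(13,6) + C(11,2)·C(13,5) = 1716 + 18876 + 70785 = 91377.
Probability = 1 − 91377/346104 = 254727/346104 = 2573/3496.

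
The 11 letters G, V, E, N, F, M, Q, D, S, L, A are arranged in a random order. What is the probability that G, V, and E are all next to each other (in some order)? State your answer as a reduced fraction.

There are 11! = 39916800 arrangements.
Treat the three as one block: 9! placements × 3! orders within the block = 362880·6 = 2177280.
Probability = 2177280/39916800 = 3/55.

3/55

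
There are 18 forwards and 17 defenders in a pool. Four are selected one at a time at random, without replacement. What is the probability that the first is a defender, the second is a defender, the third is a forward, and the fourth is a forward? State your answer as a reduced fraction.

51/770

Multiply the conditional probabilities at each draw: 17/35 · 16/34 · 18/33 · 17/32 = 83232/1256640 = 51/770.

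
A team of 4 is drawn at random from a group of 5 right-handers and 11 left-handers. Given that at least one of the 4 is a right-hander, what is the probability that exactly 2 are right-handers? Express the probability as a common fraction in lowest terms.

55/149

Work in counts. Selections with at least one right-hander: C(16,4) − C(11,4) = 1820 − 330 = 1490.
Of those, selections where exactly 2 are right-handers: C(5,2)·C(11,2) = 10·55 = 550.
Conditional probability = 550/1490 = 55/149.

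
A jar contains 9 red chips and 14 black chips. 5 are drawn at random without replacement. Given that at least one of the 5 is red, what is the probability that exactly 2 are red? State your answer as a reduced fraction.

Work in counts. Selections with at least one red: C(23,5) − C(14,5) = 33649 − 2002 = 31647.
Of those, selections where exactly 2 are red: C(9,2)·C(14,3) = 36·364 = 13104.
Conditional probability = 13104/31647 = 624/1507.

624/1507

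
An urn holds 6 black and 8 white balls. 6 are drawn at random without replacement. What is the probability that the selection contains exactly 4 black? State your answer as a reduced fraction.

20/143

There are C(14,6) = 3003 ways to choose 6 from 14.
Selections with exactly 4 black: choose 4 of the 6 black and 2 of the 8 white, C(6,4)·C(8,2) = 15·28 = 420.
Probability = 420/3003 = 20/143.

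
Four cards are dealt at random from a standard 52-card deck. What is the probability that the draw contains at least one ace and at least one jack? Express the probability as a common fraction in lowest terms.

1332/20825

There are C(52,4) = 270725 possible draws.
By inclusion-exclusion on the complements, draws missing all aces or all jacks: C(48,4) + C(48,4) − C(44,4) = 194580 + 194580 − 135751 = 253409.
So draws with at least one of each: 270725 − 253409 = 17316, probability 17316/270725 = 1332/20825.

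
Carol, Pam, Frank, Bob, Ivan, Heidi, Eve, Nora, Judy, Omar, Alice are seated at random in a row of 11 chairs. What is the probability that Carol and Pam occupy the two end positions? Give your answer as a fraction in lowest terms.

There are 11! = 39916800 arrangements.
Place Carol and Pam at the ends in 2 ways, arrange the remaining 9 in 9! = 362880 ways: 2·362880 = 725760.
Probability = 725760/39916800 = 1/55.

1/55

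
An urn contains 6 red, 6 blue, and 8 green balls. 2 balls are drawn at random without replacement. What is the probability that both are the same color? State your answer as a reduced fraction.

29/95

There are C(20,2) = 190 ways to draw 2 balls.
All same color: C(6,2) + C(6,2) + C(8,2) = 15 + 15 + 28 = 58.
Probability = 58/190 = 29/95.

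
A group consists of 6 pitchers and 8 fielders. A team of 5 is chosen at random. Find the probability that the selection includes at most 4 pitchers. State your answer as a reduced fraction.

998/1001

Total selections: C(14,5) = 2002.
Favorable selections (at most 4 pitchers): C(6,0)·C(8,5) + C(6,1)·C(8,4) + C(6,2)·C(8,3) + C(6,3)·C(8,2) + C(6,4)·C(8,1) = 56 + 420 + 840 + 560 + 120 = 1996.
Probability = 1996/2002 = 998/1001.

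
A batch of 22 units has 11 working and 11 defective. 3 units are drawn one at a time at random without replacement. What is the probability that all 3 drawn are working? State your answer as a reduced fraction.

Multiply the conditional probabilities at each draw: 11/22 · 10/21 · 9/20 = 990/9240 = 3/28.

3/28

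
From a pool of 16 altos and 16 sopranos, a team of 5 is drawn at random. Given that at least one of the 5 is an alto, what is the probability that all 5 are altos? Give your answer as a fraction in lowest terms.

39/1759

Work in counts. Selections with at least one alto: C(32,5) − C(16,5) = 201376 − 4368 = 197008.
Of those, selections where all 5 are altos: C(16,5) = 4368.
Conditional probability = 4368/197008 = 39/1759.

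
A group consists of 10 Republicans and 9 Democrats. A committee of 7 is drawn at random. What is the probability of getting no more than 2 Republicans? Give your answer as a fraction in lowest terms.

Total selections: C(19,7) = 50388.
Favorable selections (no more than 2 Republicans): C(10,0)·C(9,7) + C(10,1)·C(9,6) + C(10,2)·C(9,5) = 36 + 840 + 5670 = 6546.
Probability = 6546/50388 = 1091/8398.

1091/8398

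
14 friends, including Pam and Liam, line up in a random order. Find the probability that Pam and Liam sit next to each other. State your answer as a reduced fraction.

1/7

There are 14! = 87178291200 arrangements.
Treat Pam and Liam as a block: 13! arrangements of the blocks × 2 orders within the block = 2·6227020800 = 12454041600.
Probability = 12454041600/87178291200 = 1/7.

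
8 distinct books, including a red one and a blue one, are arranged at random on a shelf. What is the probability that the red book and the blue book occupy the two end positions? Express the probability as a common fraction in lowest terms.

There are 8! = 40320 arrangements.
Place the red book and the blue book at the ends in 2 ways, arrange the remaining 6 in 6! = 720 ways: 2·720 = 1440.
Probability = 1440/40320 = 1/28.

1/28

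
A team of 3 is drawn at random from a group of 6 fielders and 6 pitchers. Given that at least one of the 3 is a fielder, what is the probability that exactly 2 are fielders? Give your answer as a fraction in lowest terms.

Work in counts. Selections with at least one fielder: C(12,3) − C(6,3) = 220 − 20 = 200.
Of those, selections where exactly 2 are fielders: C(6,2)·C(6,1) = 15·6 = 90.
Conditional probability = 90/200 = 9/20.

9/20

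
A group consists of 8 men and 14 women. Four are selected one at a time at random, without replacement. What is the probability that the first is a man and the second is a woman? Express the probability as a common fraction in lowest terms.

8/33

Multiply the conditional probabilities at each draw: 8/22 · 14/21 = 112/462 = 8/33.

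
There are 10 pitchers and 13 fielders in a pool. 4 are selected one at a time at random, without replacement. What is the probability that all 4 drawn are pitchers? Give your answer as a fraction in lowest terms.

Multiply the conditional probabilities at each draw: 10/23 · 9/22 · 8/21 · 7/20 = 5040/212520 = 6/253.

6/253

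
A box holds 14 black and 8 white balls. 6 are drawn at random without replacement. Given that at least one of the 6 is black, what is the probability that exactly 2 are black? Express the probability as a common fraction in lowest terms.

Work in counts. Selections with at least one black: C(22,6) − C(8,6) = 74613 − 28 = 74585.
Of those, selections where exactly 2 are black: C(14,2)·C(8,4) = 91·70 = 6370.
Conditional probability = 6370/74585 = 182/2131.

182/2131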